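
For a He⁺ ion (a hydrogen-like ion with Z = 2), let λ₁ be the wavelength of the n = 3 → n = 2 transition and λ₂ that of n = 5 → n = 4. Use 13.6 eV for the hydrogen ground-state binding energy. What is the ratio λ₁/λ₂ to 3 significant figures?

0.162

λ ∝ 1/ΔE ∝ 1/(1/n_f² − 1/n_i²), and the Z² and hc factors cancel in the ratio.
λ₁/λ₂ = (1/4² − 1/5²)/(1/2² − 1/3²) = 0.02250/0.1389 = 0.162.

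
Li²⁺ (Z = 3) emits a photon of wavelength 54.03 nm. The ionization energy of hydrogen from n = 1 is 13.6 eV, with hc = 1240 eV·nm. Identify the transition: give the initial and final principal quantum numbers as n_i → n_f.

The photon energy is ΔE = hc/λ = 1240 / 54.03 = 22.95 eV.
With Z = 3, ΔE = 122.4 × (1/n_f² − 1/n_i²), so 1/n_f² − 1/n_i² = 0.1875.
Trying n_f = 2 gives 1/n_i² = 0.06250, i.e. n_i ≈ 4; this pair matches.

n_i = 4, n_f = 2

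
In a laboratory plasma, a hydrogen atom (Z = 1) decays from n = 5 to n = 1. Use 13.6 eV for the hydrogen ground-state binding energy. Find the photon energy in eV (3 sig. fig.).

E_5 = −13.60/25 = −0.5440 eV and E_1 = −13.60/1 = −13.60 eV.
The photon energy is |E_5 − E_1| = 13.1 eV.

13.1 eV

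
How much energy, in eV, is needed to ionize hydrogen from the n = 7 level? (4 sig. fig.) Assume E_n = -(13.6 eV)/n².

0.2776 eV

E_7 = −13.60/49 = −0.2776 eV, so ionization (to E = 0) requires 0.2776 eV.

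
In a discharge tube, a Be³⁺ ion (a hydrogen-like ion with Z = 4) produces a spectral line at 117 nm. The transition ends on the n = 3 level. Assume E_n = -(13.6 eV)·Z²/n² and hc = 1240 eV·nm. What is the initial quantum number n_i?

n_i = 4

The photon energy is ΔE = hc/λ = 1240 / 117 = 10.60 eV.
With Z = 4, ΔE = 217.6 × (1/n_f² − 1/n_i²), so 1/n_f² − 1/n_i² = 0.04871.
With n_f = 3: 1/n_i² = 1/9 − 0.04871 = 0.06241, so n_i ≈ 4.00.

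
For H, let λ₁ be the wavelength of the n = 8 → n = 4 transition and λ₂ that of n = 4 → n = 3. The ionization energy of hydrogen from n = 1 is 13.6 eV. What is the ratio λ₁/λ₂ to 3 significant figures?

λ ∝ 1/ΔE ∝ 1/(1/n_f² − 1/n_i²), and the Z² and hc factors cancel in the ratio.
λ₁/λ₂ = (1/3² − 1/4²)/(1/4² − 1/8²) = 0.04861/0.04688 = 1.04.

1.04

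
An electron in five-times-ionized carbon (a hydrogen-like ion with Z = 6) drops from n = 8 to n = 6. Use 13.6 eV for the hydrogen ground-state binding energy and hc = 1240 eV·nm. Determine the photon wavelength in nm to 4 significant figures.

208.4 nm

For Z = 6 the level energies scale as Z², so the effective Rydberg energy is 13.6 × 36 = 489.6 eV.
ΔE = 489.6 × (1/6² − 1/8²) = 489.6 × 0.01215 = 5.950 eV.
λ = hc/ΔE = 1240 / 5.950 = 208.4 nm.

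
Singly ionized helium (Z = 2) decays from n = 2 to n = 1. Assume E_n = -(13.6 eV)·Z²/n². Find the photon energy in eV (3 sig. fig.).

40.8 eV

The Bohr energies scale as Z², so for Z = 2: E_n = −54.40/n² eV.
E_2 = −54.40/4 = −13.60 eV and E_1 = −54.40/1 = −54.40 eV.
The photon energy is |E_2 − E_1| = 40.8 eV.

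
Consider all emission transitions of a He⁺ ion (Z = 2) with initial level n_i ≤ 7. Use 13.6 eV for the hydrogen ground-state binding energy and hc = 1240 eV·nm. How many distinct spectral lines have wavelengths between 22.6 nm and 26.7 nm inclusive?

Enumerate all n_i → n_f pairs with 1 ≤ n_f < n_i ≤ 7 and compute λ = 1240 / [13.6·4·(1/n_f² − 1/n_i²)].
Lines falling in [22.6, 26.7] nm: 7→1 (23.27 nm), 6→1 (23.45 nm), 5→1 (23.74 nm), 4→1 (24.31 nm), 3→1 (25.64 nm).

5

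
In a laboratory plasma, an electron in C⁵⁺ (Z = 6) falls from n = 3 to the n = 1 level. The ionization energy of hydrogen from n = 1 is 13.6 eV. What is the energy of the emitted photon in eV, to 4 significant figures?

435.2 eV

The Bohr energies scale as Z², so for Z = 6: E_n = −489.6/n² eV.
E_3 = −489.6/9 = −54.40 eV and E_1 = −489.6/1 = −489.6 eV.
The photon energy is |E_3 − E_1| = 435.2 eV.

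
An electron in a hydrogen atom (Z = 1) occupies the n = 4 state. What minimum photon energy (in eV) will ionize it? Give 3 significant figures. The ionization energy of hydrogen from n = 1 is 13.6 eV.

0.850 eV

E_4 = −13.60/16 = −0.850 eV, so ionization (to E = 0) requires 0.850 eV.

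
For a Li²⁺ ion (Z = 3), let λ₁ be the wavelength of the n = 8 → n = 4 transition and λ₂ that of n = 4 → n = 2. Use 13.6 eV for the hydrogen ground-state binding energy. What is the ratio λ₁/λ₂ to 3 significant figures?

4.00

λ ∝ 1/ΔE ∝ 1/(1/n_f² − 1/n_i²), and the Z² and hc factors cancel in the ratio.
λ₁/λ₂ = (1/2² − 1/4²)/(1/4² − 1/8²) = 0.1875/0.04688 = 4.00.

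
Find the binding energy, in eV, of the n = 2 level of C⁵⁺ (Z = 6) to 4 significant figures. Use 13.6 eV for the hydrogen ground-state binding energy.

E_n = −13.6 Z²/n² = −489.6/n² eV for Z = 6.
E_2 = −489.6/4 = −122.4 eV, so ionization (to E = 0) requires 122.4 eV.

122.4 eV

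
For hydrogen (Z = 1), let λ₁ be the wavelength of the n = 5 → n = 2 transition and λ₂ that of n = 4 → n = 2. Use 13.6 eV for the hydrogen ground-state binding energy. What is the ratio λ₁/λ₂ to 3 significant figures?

λ ∝ 1/ΔE ∝ 1/(1/n_f² − 1/n_i²), and the Z² and hc factors cancel in the ratio.
λ₁/λ₂ = (1/2² − 1/4²)/(1/2² − 1/5²) = 0.1875/0.2100 = 0.893.

0.893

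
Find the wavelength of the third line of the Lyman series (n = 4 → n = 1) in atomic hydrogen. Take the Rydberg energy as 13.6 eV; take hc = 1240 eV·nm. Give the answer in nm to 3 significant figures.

The Lyman series terminates on n_f = 1; the third line has n_i = 1+3 = 4.
ΔE = 13.60 × (1/1² − 1/4²) = 12.75 eV.
λ = 1240 / 12.75 = 97.3 nm.

97.3 nm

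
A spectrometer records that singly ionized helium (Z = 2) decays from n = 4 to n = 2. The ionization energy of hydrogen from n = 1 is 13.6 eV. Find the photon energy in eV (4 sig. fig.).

10.20 eV

The Bohr energies scale as Z², so for Z = 2: E_n = −54.40/n² eV.
E_4 = −54.40/16 = −3.400 eV and E_2 = −54.40/4 = −13.60 eV.
The photon energy is |E_4 − E_2| = 10.20 eV.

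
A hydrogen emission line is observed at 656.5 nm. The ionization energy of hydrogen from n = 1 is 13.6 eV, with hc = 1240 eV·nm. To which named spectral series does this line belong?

Balmer

ΔE = 1240/656.5 = 1.889 eV.
This matches 13.6 × (1/2² − 1/3²), so n_f = 2: the Balmer series.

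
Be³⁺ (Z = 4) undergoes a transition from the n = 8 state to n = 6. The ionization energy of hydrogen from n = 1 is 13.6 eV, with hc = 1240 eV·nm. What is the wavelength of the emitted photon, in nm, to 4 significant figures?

468.9 nm

For Z = 4 the level energies scale as Z², so the effective Rydberg energy is 13.6 × 16 = 217.6 eV.
ΔE = 217.6 × (1/6² − 1/8²) = 217.6 × 0.01215 = 2.644 eV.
λ = hc/ΔE = 1240 / 2.644 = 468.9 nm.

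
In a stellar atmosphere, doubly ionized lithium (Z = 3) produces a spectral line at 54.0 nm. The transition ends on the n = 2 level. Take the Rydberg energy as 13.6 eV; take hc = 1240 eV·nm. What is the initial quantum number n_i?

The photon energy is ΔE = hc/λ = 1240 / 54.0 = 22.96 eV.
With Z = 3, ΔE = 122.4 × (1/n_f² − 1/n_i²), so 1/n_f² − 1/n_i² = 0.1876.
With n_f = 2: 1/n_i² = 1/4 − 0.1876 = 0.06239, so n_i ≈ 4.00.

n_i = 4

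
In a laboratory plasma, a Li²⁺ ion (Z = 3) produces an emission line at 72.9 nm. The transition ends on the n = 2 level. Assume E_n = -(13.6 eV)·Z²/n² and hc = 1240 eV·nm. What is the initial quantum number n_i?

n_i = 3

The photon energy is ΔE = hc/λ = 1240 / 72.9 = 17.01 eV.
With Z = 3, ΔE = 122.4 × (1/n_f² − 1/n_i²), so 1/n_f² − 1/n_i² = 0.1390.
With n_f = 2: 1/n_i² = 1/4 − 0.1390 = 0.1110, so n_i ≈ 3.00.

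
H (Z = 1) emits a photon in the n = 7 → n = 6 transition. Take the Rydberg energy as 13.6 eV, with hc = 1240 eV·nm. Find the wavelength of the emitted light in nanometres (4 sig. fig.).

12370 nm

ΔE = 13.60 × (1/6² − 1/7²) = 13.60 × 0.007370 = 0.1002 eV.
λ = hc/ΔE = 1240 / 0.1002 = 12370 nm.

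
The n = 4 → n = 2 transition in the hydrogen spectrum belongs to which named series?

Balmer

The series is set by the lower level: n_f = 2 is the Balmer series.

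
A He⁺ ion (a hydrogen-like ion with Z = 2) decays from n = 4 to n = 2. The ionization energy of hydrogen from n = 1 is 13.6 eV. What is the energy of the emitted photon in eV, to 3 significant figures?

10.2 eV

The Bohr energies scale as Z², so for Z = 2: E_n = −54.40/n² eV.
E_4 = −54.40/16 = −3.400 eV and E_2 = −54.40/4 = −13.60 eV.
The photon energy is |E_4 − E_2| = 10.2 eV.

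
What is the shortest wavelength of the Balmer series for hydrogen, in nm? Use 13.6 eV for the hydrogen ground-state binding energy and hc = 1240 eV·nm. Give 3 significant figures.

365 nm

The Balmer series has lower level n_f = 2; the series limit corresponds to n_i → ∞.
ΔE_max = 13.6 × 1 / 2² = 3.400 eV.
λ_min = 1240 / 3.400 = 365 nm.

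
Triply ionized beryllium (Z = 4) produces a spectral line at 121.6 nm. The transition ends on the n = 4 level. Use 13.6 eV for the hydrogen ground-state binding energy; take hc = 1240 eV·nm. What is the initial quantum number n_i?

n_i = 8

The photon energy is ΔE = hc/λ = 1240 / 121.6 = 10.20 eV.
With Z = 4, ΔE = 217.6 × (1/n_f² − 1/n_i²), so 1/n_f² − 1/n_i² = 0.04686.
With n_f = 4: 1/n_i² = 1/16 − 0.04686 = 0.01564, so n_i ≈ 8.00.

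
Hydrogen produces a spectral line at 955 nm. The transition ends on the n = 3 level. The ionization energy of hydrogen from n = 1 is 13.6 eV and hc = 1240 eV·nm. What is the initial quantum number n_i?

The photon energy is ΔE = hc/λ = 1240 / 955 = 1.298 eV.
With Z = 1, ΔE = 13.60 × (1/n_f² − 1/n_i²), so 1/n_f² − 1/n_i² = 0.09547.
With n_f = 3: 1/n_i² = 1/9 − 0.09547 = 0.01564, so n_i ≈ 8.00.

n_i = 8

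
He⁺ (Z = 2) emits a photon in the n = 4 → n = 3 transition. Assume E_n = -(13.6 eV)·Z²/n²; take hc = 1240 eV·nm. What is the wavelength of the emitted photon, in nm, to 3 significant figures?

469 nm

For Z = 2 the level energies scale as Z², so the effective Rydberg energy is 13.6 × 4 = 54.40 eV.
ΔE = 54.40 × (1/3² − 1/4²) = 54.40 × 0.04861 = 2.644 eV.
λ = hc/ΔE = 1240 / 2.644 = 469 nm.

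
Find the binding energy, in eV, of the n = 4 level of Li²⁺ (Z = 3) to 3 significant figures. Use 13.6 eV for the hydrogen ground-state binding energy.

E_n = −13.6 Z²/n² = −122.4/n² eV for Z = 3.
E_4 = −122.4/16 = −7.65 eV, so ionization (to E = 0) requires 7.65 eV.

7.65 eV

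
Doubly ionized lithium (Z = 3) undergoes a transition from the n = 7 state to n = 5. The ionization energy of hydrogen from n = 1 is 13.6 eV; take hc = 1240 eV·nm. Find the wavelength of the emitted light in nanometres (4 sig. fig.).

517.1 nm

For Z = 3 the level energies scale as Z², so the effective Rydberg energy is 13.6 × 9 = 122.4 eV.
ΔE = 122.4 × (1/5² − 1/7²) = 122.4 × 0.01959 = 2.398 eV.
λ = hc/ΔE = 1240 / 2.398 = 517.1 nm.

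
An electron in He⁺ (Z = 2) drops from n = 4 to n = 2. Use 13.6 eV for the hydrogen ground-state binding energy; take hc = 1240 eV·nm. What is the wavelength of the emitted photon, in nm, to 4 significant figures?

For Z = 2 the level energies scale as Z², so the effective Rydberg energy is 13.6 × 4 = 54.40 eV.
ΔE = 54.40 × (1/2² − 1/4²) = 54.40 × 0.1875 = 10.20 eV.
λ = hc/ΔE = 1240 / 10.20 = 121.6 nm.

121.6 nm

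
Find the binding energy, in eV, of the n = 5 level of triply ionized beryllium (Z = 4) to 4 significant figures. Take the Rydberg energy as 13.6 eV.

8.704 eV

E_n = −13.6 Z²/n² = −217.6/n² eV for Z = 4.
E_5 = −217.6/25 = −8.704 eV, so ionization (to E = 0) requires 8.704 eV.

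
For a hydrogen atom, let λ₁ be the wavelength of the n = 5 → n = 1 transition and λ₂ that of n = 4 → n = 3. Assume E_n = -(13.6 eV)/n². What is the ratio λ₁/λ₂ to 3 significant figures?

λ ∝ 1/ΔE ∝ 1/(1/n_f² − 1/n_i²), and the Z² and hc factors cancel in the ratio.
λ₁/λ₂ = (1/3² − 1/4²)/(1/1² − 1/5²) = 0.04861/0.9600 = 0.0506.

0.0506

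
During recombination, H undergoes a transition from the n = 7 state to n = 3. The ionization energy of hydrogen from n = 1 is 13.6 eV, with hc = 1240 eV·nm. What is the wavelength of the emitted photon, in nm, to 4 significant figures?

1005 nm

ΔE = 13.60 × (1/3² − 1/7²) = 13.60 × 0.09070 = 1.234 eV.
λ = hc/ΔE = 1240 / 1.234 = 1005 nm.
This line belongs to the Paschen series.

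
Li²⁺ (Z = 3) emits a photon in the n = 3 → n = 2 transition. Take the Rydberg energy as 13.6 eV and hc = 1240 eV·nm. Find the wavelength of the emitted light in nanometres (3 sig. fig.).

For Z = 3 the level energies scale as Z², so the effective Rydberg energy is 13.6 × 9 = 122.4 eV.
ΔE = 122.4 × (1/2² − 1/3²) = 122.4 × 0.1389 = 17.00 eV.
λ = hc/ΔE = 1240 / 17.00 = 72.9 nm.

72.9 nm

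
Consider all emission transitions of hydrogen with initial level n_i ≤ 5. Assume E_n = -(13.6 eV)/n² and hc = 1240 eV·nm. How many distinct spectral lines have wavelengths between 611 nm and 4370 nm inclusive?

Enumerate all n_i → n_f pairs with 1 ≤ n_f < n_i ≤ 5 and compute λ = 1240 / [13.6·1·(1/n_f² − 1/n_i²)].
Lines falling in [611, 4370] nm: 3→2 (656.5 nm), 5→3 (1282 nm), 4→3 (1876 nm), 5→4 (4052 nm).

4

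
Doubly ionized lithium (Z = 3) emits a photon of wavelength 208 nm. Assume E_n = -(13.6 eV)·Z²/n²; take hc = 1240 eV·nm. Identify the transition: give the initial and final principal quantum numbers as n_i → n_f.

n_i = 4, n_f = 3

The photon energy is ΔE = hc/λ = 1240 / 208 = 5.962 eV.
With Z = 3, ΔE = 122.4 × (1/n_f² − 1/n_i²), so 1/n_f² − 1/n_i² = 0.04871.
Trying n_f = 3 gives 1/n_i² = 0.06241, i.e. n_i ≈ 4; this pair matches.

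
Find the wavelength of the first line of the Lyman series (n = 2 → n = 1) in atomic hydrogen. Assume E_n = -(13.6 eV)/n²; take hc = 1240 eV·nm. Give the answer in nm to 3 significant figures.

122 nm

The Lyman series terminates on n_f = 1; the first line has n_i = 1+1 = 2.
ΔE = 13.60 × (1/1² − 1/2²) = 10.20 eV.
λ = 1240 / 10.20 = 122 nm.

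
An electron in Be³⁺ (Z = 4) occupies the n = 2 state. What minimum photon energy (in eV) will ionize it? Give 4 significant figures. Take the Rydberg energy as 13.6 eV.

54.40 eV

E_n = −13.6 Z²/n² = −217.6/n² eV for Z = 4.
E_2 = −217.6/4 = −54.40 eV, so ionization (to E = 0) requires 54.40 eV.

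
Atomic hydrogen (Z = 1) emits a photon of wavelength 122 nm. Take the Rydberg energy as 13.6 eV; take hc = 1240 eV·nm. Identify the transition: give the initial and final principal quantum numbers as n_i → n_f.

The photon energy is ΔE = hc/λ = 1240 / 122 = 10.16 eV.
With Z = 1, ΔE = 13.60 × (1/n_f² − 1/n_i²), so 1/n_f² − 1/n_i² = 0.7473.
Trying n_f = 1 gives 1/n_i² = 0.2527, i.e. n_i ≈ 2; this pair matches.

n_i = 2, n_f = 1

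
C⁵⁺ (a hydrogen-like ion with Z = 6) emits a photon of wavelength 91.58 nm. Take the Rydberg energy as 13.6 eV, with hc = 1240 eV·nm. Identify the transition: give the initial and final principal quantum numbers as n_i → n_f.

n_i = 9, n_f = 5

The photon energy is ΔE = hc/λ = 1240 / 91.58 = 13.54 eV.
With Z = 6, ΔE = 489.6 × (1/n_f² − 1/n_i²), so 1/n_f² − 1/n_i² = 0.02766.
Trying n_f = 5 gives 1/n_i² = 0.01234, i.e. n_i ≈ 9; this pair matches.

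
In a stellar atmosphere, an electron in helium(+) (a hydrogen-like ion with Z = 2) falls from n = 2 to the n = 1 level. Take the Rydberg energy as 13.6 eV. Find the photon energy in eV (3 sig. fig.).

The Bohr energies scale as Z², so for Z = 2: E_n = −54.40/n² eV.
E_2 = −54.40/4 = −13.60 eV and E_1 = −54.40/1 = −54.40 eV.
The photon energy is |E_2 − E_1| = 40.8 eV.

40.8 eV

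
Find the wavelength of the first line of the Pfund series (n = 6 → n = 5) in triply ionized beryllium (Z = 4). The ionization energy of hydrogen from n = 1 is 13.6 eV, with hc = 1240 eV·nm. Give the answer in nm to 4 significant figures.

466.2 nm

The Pfund series terminates on n_f = 5; the first line has n_i = 5+1 = 6.
ΔE = 217.6 × (1/5² − 1/6²) = 2.660 eV.
λ = 1240 / 2.660 = 466.2 nm.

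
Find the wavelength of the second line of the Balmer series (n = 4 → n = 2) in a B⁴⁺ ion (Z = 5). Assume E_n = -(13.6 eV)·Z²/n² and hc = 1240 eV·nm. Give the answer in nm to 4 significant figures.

The Balmer series terminates on n_f = 2; the second line has n_i = 2+2 = 4.
ΔE = 340.0 × (1/2² − 1/4²) = 63.75 eV.
λ = 1240 / 63.75 = 19.45 nm.

19.45 nm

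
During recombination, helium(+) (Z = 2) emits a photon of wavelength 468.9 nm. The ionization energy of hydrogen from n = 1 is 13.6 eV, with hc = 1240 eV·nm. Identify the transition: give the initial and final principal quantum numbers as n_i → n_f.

The photon energy is ΔE = hc/λ = 1240 / 468.9 = 2.644 eV.
With Z = 2, ΔE = 54.40 × (1/n_f² − 1/n_i²), so 1/n_f² − 1/n_i² = 0.04861.
Trying n_f = 3 gives 1/n_i² = 0.06250, i.e. n_i ≈ 4; this pair matches.

n_i = 4, n_f = 3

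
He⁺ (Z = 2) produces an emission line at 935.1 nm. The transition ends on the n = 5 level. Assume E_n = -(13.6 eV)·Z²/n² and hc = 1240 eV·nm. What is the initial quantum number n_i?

The photon energy is ΔE = hc/λ = 1240 / 935.1 = 1.326 eV.
With Z = 2, ΔE = 54.40 × (1/n_f² − 1/n_i²), so 1/n_f² − 1/n_i² = 0.02438.
With n_f = 5: 1/n_i² = 1/25 − 0.02438 = 0.01562, so n_i ≈ 8.00.

n_i = 8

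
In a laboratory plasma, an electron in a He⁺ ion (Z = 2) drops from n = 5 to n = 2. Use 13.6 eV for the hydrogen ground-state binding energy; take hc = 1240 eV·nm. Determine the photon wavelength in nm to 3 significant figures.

For Z = 2 the level energies scale as Z², so the effective Rydberg energy is 13.6 × 4 = 54.40 eV.
ΔE = 54.40 × (1/2² − 1/5²) = 54.40 × 0.2100 = 11.42 eV.
λ = hc/ΔE = 1240 / 11.42 = 109 nm.

109 nm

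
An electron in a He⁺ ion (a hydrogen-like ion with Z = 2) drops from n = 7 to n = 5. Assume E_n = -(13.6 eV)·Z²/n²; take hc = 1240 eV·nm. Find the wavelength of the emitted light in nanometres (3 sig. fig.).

For Z = 2 the level energies scale as Z², so the effective Rydberg energy is 13.6 × 4 = 54.40 eV.
ΔE = 54.40 × (1/5² − 1/7²) = 54.40 × 0.01959 = 1.066 eV.
λ = hc/ΔE = 1240 / 1.066 = 1160 nm.

1160 nm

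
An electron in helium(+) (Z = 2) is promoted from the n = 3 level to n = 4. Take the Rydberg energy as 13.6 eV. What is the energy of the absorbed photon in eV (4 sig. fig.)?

2.644 eV

The Bohr energies scale as Z², so for Z = 2: E_n = −54.40/n² eV.
E_4 = −54.40/16 = −3.400 eV and E_3 = −54.40/9 = −6.044 eV.
The photon energy is |E_4 − E_3| = 2.644 eV.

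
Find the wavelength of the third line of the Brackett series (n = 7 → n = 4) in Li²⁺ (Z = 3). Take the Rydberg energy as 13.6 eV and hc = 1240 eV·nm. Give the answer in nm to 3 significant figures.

The Brackett series terminates on n_f = 4; the third line has n_i = 4+3 = 7.
ΔE = 122.4 × (1/4² − 1/7²) = 5.152 eV.
λ = 1240 / 5.152 = 241 nm.

241 nm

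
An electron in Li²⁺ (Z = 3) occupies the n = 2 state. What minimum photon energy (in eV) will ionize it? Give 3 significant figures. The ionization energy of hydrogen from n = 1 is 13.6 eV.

30.6 eV

E_n = −13.6 Z²/n² = −122.4/n² eV for Z = 3.
E_2 = −122.4/4 = −30.6 eV, so ionization (to E = 0) requires 30.6 eV.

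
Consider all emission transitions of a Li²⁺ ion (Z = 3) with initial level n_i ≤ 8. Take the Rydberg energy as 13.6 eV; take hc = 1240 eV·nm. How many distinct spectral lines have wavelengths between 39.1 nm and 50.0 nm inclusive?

4

Enumerate all n_i → n_f pairs with 1 ≤ n_f < n_i ≤ 8 and compute λ = 1240 / [13.6·9·(1/n_f² − 1/n_i²)].
Lines falling in [39.1, 50.0] nm: 8→2 (43.22 nm), 7→2 (44.12 nm), 6→2 (45.59 nm), 5→2 (48.24 nm).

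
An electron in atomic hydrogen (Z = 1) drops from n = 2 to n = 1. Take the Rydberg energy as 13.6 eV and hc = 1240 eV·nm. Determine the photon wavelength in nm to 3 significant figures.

ΔE = 13.60 × (1/1² − 1/2²) = 13.60 × 0.7500 = 10.20 eV.
λ = hc/ΔE = 1240 / 10.20 = 122 nm.

122 nm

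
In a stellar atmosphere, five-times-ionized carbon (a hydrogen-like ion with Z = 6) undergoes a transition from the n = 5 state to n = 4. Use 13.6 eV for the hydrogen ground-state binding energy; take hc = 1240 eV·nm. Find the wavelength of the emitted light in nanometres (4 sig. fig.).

For Z = 6 the level energies scale as Z², so the effective Rydberg energy is 13.6 × 36 = 489.6 eV.
ΔE = 489.6 × (1/4² − 1/5²) = 489.6 × 0.02250 = 11.02 eV.
λ = hc/ΔE = 1240 / 11.02 = 112.6 nm.

112.6 nm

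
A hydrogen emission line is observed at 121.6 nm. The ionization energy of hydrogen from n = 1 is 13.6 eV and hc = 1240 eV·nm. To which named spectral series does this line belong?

Lyman

ΔE = 1240/121.6 = 10.20 eV.
This matches 13.6 × (1/1² − 1/2²), so n_f = 1: the Lyman series.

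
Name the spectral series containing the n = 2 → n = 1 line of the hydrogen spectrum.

The series is set by the lower level: n_f = 1 is the Lyman series.

Lyman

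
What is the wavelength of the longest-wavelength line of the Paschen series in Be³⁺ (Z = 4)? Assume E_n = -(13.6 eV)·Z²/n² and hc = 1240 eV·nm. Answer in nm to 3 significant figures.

117 nm

The Paschen series terminates on n_f = 3; the first line has n_i = 3+1 = 4.
ΔE = 217.6 × (1/3² − 1/4²) = 10.58 eV.
λ = 1240 / 10.58 = 117 nm.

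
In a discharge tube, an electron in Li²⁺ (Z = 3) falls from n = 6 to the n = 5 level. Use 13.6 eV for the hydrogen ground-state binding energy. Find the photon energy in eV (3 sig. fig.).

The Bohr energies scale as Z², so for Z = 3: E_n = −122.4/n² eV.
E_6 = −122.4/36 = −3.400 eV and E_5 = −122.4/25 = −4.896 eV.
The photon energy is |E_6 − E_5| = 1.50 eV.

1.50 eV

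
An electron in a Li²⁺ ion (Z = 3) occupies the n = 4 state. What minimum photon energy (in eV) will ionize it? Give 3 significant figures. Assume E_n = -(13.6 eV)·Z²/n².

7.65 eV

E_n = −13.6 Z²/n² = −122.4/n² eV for Z = 3.
E_4 = −122.4/16 = −7.65 eV, so ionization (to E = 0) requires 7.65 eV.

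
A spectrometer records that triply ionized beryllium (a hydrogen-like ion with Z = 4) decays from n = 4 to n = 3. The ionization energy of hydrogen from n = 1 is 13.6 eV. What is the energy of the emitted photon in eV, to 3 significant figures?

The Bohr energies scale as Z², so for Z = 4: E_n = −217.6/n² eV.
E_4 = −217.6/16 = −13.60 eV and E_3 = −217.6/9 = −24.18 eV.
The photon energy is |E_4 − E_3| = 10.6 eV.

10.6 eV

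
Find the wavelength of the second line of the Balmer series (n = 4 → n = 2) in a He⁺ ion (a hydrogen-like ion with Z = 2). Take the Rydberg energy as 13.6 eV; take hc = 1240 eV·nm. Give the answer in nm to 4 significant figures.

121.6 nm

The Balmer series terminates on n_f = 2; the second line has n_i = 2+2 = 4.
ΔE = 54.40 × (1/2² − 1/4²) = 10.20 eV.
λ = 1240 / 10.20 = 121.6 nm.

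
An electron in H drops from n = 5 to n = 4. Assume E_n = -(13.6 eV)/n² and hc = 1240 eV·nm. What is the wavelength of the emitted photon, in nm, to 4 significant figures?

ΔE = 13.60 × (1/4² − 1/5²) = 13.60 × 0.02250 = 0.3060 eV.
λ = hc/ΔE = 1240 / 0.3060 = 4052 nm.
This line belongs to the Brackett series.

4052 nm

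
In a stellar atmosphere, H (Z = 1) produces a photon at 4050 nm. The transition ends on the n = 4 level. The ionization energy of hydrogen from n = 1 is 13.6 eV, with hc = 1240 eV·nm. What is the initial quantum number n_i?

The photon energy is ΔE = hc/λ = 1240 / 4050 = 0.3062 eV.
With Z = 1, ΔE = 13.60 × (1/n_f² − 1/n_i²), so 1/n_f² − 1/n_i² = 0.02251.
With n_f = 4: 1/n_i² = 1/16 − 0.02251 = 0.03999, so n_i ≈ 5.00.

n_i = 5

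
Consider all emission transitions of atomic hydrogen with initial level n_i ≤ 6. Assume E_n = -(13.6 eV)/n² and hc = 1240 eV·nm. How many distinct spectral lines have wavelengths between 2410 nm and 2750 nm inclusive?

1

Enumerate all n_i → n_f pairs with 1 ≤ n_f < n_i ≤ 6 and compute λ = 1240 / [13.6·1·(1/n_f² − 1/n_i²)].
Lines falling in [2410, 2750] nm: 6→4 (2626 nm).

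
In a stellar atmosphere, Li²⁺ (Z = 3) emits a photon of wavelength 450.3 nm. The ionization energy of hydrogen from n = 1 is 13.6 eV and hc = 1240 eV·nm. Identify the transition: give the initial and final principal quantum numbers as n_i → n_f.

The photon energy is ΔE = hc/λ = 1240 / 450.3 = 2.754 eV.
With Z = 3, ΔE = 122.4 × (1/n_f² − 1/n_i²), so 1/n_f² − 1/n_i² = 0.02250.
Trying n_f = 4 gives 1/n_i² = 0.04000, i.e. n_i ≈ 5; this pair matches.

n_i = 5, n_f = 4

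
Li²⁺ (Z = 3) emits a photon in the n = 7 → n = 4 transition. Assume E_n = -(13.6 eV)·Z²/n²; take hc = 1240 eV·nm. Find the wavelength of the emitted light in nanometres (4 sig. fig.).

240.7 nm

For Z = 3 the level energies scale as Z², so the effective Rydberg energy is 13.6 × 9 = 122.4 eV.
ΔE = 122.4 × (1/4² − 1/7²) = 122.4 × 0.04209 = 5.152 eV.
λ = hc/ΔE = 1240 / 5.152 = 240.7 nm.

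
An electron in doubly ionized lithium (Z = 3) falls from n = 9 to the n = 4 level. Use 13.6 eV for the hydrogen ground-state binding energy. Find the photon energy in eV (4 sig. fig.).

6.139 eV

The Bohr energies scale as Z², so for Z = 3: E_n = −122.4/n² eV.
E_9 = −122.4/81 = −1.511 eV and E_4 = −122.4/16 = −7.650 eV.
The photon energy is |E_9 − E_4| = 6.139 eV.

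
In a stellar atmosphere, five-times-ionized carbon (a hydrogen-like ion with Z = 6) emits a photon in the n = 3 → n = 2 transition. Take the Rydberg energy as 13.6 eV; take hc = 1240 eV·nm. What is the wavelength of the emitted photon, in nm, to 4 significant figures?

For Z = 6 the level energies scale as Z², so the effective Rydberg energy is 13.6 × 36 = 489.6 eV.
ΔE = 489.6 × (1/2² − 1/3²) = 489.6 × 0.1389 = 68.00 eV.
λ = hc/ΔE = 1240 / 68.00 = 18.24 nm.

18.24 nm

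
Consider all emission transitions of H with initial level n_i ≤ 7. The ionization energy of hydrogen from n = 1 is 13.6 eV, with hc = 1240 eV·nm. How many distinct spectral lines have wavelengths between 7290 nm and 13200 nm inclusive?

Enumerate all n_i → n_f pairs with 1 ≤ n_f < n_i ≤ 7 and compute λ = 1240 / [13.6·1·(1/n_f² − 1/n_i²)].
Lines falling in [7290, 13200] nm: 6→5 (7460 nm), 7→6 (12370 nm).

2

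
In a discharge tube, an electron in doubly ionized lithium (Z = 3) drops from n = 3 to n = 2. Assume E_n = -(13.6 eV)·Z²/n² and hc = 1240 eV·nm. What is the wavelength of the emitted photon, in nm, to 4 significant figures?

72.94 nm

For Z = 3 the level energies scale as Z², so the effective Rydberg energy is 13.6 × 9 = 122.4 eV.
ΔE = 122.4 × (1/2² − 1/3²) = 122.4 × 0.1389 = 17.00 eV.
λ = hc/ΔE = 1240 / 17.00 = 72.94 nm.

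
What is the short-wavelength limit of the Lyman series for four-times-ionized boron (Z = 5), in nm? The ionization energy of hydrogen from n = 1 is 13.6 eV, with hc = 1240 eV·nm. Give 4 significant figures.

3.647 nm

The Lyman series has lower level n_f = 1; the series limit corresponds to n_i → ∞.
ΔE_max = 13.6 × 25 / 1² = 340.0 eV.
λ_min = 1240 / 340.0 = 3.647 nm.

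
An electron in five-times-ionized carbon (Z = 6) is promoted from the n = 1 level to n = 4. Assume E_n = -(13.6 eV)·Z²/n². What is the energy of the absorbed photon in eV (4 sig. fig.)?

459.0 eV

The Bohr energies scale as Z², so for Z = 6: E_n = −489.6/n² eV.
E_4 = −489.6/16 = −30.60 eV and E_1 = −489.6/1 = −489.6 eV.
The photon energy is |E_4 − E_1| = 459.0 eV.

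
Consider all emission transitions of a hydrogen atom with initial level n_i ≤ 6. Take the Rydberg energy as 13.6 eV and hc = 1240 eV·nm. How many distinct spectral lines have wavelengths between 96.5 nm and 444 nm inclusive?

Enumerate all n_i → n_f pairs with 1 ≤ n_f < n_i ≤ 6 and compute λ = 1240 / [13.6·1·(1/n_f² − 1/n_i²)].
Lines falling in [96.5, 444] nm: 4→1 (97.25 nm), 3→1 (102.6 nm), 2→1 (121.6 nm), 6→2 (410.3 nm), 5→2 (434.2 nm).

5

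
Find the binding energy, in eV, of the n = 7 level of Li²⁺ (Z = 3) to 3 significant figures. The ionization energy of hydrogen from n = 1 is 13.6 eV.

2.50 eV

E_n = −13.6 Z²/n² = −122.4/n² eV for Z = 3.
E_7 = −122.4/49 = −2.50 eV, so ionization (to E = 0) requires 2.50 eV.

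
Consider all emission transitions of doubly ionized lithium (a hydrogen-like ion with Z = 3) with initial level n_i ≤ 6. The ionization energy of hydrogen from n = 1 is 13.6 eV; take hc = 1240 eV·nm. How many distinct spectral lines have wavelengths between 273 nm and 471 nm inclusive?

Enumerate all n_i → n_f pairs with 1 ≤ n_f < n_i ≤ 6 and compute λ = 1240 / [13.6·9·(1/n_f² − 1/n_i²)].
Lines falling in [273, 471] nm: 6→4 (291.8 nm), 5→4 (450.3 nm).

2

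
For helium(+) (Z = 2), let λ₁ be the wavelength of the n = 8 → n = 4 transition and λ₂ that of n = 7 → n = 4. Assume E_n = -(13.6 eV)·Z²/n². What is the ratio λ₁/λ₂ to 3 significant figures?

0.898

λ ∝ 1/ΔE ∝ 1/(1/n_f² − 1/n_i²), and the Z² and hc factors cancel in the ratio.
λ₁/λ₂ = (1/4² − 1/7²)/(1/4² − 1/8²) = 0.04209/0.04688 = 0.898.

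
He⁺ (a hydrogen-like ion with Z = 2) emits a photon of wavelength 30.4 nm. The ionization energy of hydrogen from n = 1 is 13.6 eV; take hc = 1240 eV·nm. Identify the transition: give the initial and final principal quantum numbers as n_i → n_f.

n_i = 2, n_f = 1

The photon energy is ΔE = hc/λ = 1240 / 30.4 = 40.79 eV.
With Z = 2, ΔE = 54.40 × (1/n_f² − 1/n_i²), so 1/n_f² − 1/n_i² = 0.7498.
Trying n_f = 1 gives 1/n_i² = 0.2502, i.e. n_i ≈ 2; this pair matches.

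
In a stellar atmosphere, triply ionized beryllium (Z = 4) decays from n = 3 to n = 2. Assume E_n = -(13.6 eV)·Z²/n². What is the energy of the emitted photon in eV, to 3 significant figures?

30.2 eV

The Bohr energies scale as Z², so for Z = 4: E_n = −217.6/n² eV.
E_3 = −217.6/9 = −24.18 eV and E_2 = −217.6/4 = −54.40 eV.
The photon energy is |E_3 − E_2| = 30.2 eV.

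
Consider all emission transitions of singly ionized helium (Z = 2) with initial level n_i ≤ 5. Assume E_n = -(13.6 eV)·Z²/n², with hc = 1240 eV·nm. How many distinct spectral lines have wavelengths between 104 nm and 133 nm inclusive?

Enumerate all n_i → n_f pairs with 1 ≤ n_f < n_i ≤ 5 and compute λ = 1240 / [13.6·4·(1/n_f² − 1/n_i²)].
Lines falling in [104, 133] nm: 5→2 (108.5 nm), 4→2 (121.6 nm).

2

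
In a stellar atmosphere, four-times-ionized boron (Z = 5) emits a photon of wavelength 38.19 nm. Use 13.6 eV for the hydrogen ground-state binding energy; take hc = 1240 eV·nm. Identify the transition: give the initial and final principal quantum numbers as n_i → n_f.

The photon energy is ΔE = hc/λ = 1240 / 38.19 = 32.47 eV.
With Z = 5, ΔE = 340.0 × (1/n_f² − 1/n_i²), so 1/n_f² − 1/n_i² = 0.09550.
Trying n_f = 3 gives 1/n_i² = 0.01561, i.e. n_i ≈ 8; this pair matches.

n_i = 8, n_f = 3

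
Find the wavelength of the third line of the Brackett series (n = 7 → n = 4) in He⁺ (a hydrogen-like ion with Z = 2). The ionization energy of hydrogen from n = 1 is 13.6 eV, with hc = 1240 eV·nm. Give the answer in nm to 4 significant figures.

541.5 nm

The Brackett series terminates on n_f = 4; the third line has n_i = 4+3 = 7.
ΔE = 54.40 × (1/4² − 1/7²) = 2.290 eV.
λ = 1240 / 2.290 = 541.5 nm.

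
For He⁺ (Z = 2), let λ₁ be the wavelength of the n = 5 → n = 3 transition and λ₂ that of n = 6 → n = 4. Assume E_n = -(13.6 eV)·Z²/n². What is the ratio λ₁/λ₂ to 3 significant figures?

λ ∝ 1/ΔE ∝ 1/(1/n_f² − 1/n_i²), and the Z² and hc factors cancel in the ratio.
λ₁/λ₂ = (1/4² − 1/6²)/(1/3² − 1/5²) = 0.03472/0.07111 = 0.488.

0.488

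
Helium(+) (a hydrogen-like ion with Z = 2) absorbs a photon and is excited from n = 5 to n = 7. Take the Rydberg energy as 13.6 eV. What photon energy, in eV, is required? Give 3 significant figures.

The Bohr energies scale as Z², so for Z = 2: E_n = −54.40/n² eV.
E_7 = −54.40/49 = −1.110 eV and E_5 = −54.40/25 = −2.176 eV.
The photon energy is |E_7 − E_5| = 1.07 eV.

1.07 eV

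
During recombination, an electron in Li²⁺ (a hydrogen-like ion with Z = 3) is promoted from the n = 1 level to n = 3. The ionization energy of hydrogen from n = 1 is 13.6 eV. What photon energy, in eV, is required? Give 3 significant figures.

109 eV

The Bohr energies scale as Z², so for Z = 3: E_n = −122.4/n² eV.
E_3 = −122.4/9 = −13.60 eV and E_1 = −122.4/1 = −122.4 eV.
The photon energy is |E_3 − E_1| = 109 eV.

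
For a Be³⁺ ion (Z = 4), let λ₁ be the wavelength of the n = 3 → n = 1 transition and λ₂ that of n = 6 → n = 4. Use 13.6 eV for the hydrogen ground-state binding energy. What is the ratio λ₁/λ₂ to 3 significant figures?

λ ∝ 1/ΔE ∝ 1/(1/n_f² − 1/n_i²), and the Z² and hc factors cancel in the ratio.
λ₁/λ₂ = (1/4² − 1/6²)/(1/1² − 1/3²) = 0.03472/0.8889 = 0.0391.

0.0391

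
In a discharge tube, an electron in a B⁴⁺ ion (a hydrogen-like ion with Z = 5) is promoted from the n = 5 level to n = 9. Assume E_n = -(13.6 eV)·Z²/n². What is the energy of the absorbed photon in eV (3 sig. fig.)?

9.40 eV

The Bohr energies scale as Z², so for Z = 5: E_n = −340.0/n² eV.
E_9 = −340.0/81 = −4.198 eV and E_5 = −340.0/25 = −13.60 eV.
The photon energy is |E_9 − E_5| = 9.40 eV.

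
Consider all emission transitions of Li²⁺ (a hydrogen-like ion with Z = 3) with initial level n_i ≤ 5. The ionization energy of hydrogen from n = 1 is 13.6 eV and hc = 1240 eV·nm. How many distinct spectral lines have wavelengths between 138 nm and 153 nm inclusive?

1

Enumerate all n_i → n_f pairs with 1 ≤ n_f < n_i ≤ 5 and compute λ = 1240 / [13.6·9·(1/n_f² − 1/n_i²)].
Lines falling in [138, 153] nm: 5→3 (142.5 nm).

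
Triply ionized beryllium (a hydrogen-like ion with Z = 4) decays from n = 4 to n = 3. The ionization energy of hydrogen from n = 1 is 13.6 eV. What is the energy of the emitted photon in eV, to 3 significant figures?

The Bohr energies scale as Z², so for Z = 4: E_n = −217.6/n² eV.
E_4 = −217.6/16 = −13.60 eV and E_3 = −217.6/9 = −24.18 eV.
The photon energy is |E_4 − E_3| = 10.6 eV.

10.6 eV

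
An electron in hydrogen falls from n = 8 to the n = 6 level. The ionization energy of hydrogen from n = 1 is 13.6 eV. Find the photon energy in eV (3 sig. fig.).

E_8 = −13.60/64 = −0.2125 eV and E_6 = −13.60/36 = −0.3778 eV.
The photon energy is |E_8 − E_6| = 0.165 eV.

0.165 eV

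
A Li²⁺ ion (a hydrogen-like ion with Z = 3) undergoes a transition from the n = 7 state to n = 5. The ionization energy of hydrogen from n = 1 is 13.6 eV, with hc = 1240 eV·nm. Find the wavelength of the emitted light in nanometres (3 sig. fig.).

For Z = 3 the level energies scale as Z², so the effective Rydberg energy is 13.6 × 9 = 122.4 eV.
ΔE = 122.4 × (1/5² − 1/7²) = 122.4 × 0.01959 = 2.398 eV.
λ = hc/ΔE = 1240 / 2.398 = 517 nm.

517 nm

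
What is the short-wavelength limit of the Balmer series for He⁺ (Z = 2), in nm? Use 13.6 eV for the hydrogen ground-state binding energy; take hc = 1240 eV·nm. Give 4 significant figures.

91.18 nm

The Balmer series has lower level n_f = 2; the series limit corresponds to n_i → ∞.
ΔE_max = 13.6 × 4 / 2² = 13.60 eV.
λ_min = 1240 / 13.60 = 91.18 nm.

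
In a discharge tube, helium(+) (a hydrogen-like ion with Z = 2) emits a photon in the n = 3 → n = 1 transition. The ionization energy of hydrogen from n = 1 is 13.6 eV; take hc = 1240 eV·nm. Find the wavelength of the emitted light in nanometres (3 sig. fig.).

For Z = 2 the level energies scale as Z², so the effective Rydberg energy is 13.6 × 4 = 54.40 eV.
ΔE = 54.40 × (1/1² − 1/3²) = 54.40 × 0.8889 = 48.36 eV.
λ = hc/ΔE = 1240 / 48.36 = 25.6 nm.

25.6 nm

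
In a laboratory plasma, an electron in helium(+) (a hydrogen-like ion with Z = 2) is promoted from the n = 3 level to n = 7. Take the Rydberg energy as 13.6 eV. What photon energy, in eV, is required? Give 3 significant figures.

4.93 eV

The Bohr energies scale as Z², so for Z = 2: E_n = −54.40/n² eV.
E_7 = −54.40/49 = −1.110 eV and E_3 = −54.40/9 = −6.044 eV.
The photon energy is |E_7 − E_3| = 4.93 eV.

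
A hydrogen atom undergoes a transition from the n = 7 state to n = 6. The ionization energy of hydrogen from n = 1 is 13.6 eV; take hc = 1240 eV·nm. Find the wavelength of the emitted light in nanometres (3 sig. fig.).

12400 nm

ΔE = 13.60 × (1/6² − 1/7²) = 13.60 × 0.007370 = 0.1002 eV.
λ = hc/ΔE = 1240 / 0.1002 = 12400 nm.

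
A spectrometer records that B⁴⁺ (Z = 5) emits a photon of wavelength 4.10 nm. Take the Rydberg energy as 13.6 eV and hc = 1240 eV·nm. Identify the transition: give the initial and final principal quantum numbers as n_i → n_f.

The photon energy is ΔE = hc/λ = 1240 / 4.10 = 302.4 eV.
With Z = 5, ΔE = 340.0 × (1/n_f² − 1/n_i²), so 1/n_f² − 1/n_i² = 0.8895.
Trying n_f = 1 gives 1/n_i² = 0.1105, i.e. n_i ≈ 3; this pair matches.

n_i = 3, n_f = 1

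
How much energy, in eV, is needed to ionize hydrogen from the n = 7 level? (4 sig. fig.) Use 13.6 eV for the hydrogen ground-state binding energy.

E_7 = −13.60/49 = −0.2776 eV, so ionization (to E = 0) requires 0.2776 eV.

0.2776 eV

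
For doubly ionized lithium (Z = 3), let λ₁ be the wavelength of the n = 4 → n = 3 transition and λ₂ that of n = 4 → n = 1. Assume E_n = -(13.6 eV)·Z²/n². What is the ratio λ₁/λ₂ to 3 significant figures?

19.3

λ ∝ 1/ΔE ∝ 1/(1/n_f² − 1/n_i²), and the Z² and hc factors cancel in the ratio.
λ₁/λ₂ = (1/1² − 1/4²)/(1/3² − 1/4²) = 0.9375/0.04861 = 19.3.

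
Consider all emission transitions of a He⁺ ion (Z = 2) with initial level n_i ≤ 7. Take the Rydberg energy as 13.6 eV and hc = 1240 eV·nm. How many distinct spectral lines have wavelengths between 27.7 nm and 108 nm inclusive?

3

Enumerate all n_i → n_f pairs with 1 ≤ n_f < n_i ≤ 7 and compute λ = 1240 / [13.6·4·(1/n_f² − 1/n_i²)].
Lines falling in [27.7, 108] nm: 2→1 (30.39 nm), 7→2 (99.28 nm), 6→2 (102.6 nm).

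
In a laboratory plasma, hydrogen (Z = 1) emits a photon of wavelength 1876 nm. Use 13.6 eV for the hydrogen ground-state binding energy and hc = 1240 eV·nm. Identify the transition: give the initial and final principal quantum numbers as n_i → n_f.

n_i = 4, n_f = 3

The photon energy is ΔE = hc/λ = 1240 / 1876 = 0.6610 eV.
With Z = 1, ΔE = 13.60 × (1/n_f² − 1/n_i²), so 1/n_f² − 1/n_i² = 0.04860.
Trying n_f = 3 gives 1/n_i² = 0.06251, i.e. n_i ≈ 4; this pair matches.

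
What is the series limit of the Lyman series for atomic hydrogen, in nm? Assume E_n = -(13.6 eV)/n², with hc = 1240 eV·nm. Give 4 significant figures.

The Lyman series has lower level n_f = 1; the series limit corresponds to n_i → ∞.
ΔE_max = 13.6 × 1 / 1² = 13.60 eV.
λ_min = 1240 / 13.60 = 91.18 nm.

91.18 nm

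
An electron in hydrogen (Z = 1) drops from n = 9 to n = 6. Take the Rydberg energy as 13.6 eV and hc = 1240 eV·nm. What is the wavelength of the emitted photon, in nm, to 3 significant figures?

5910 nm

ΔE = 13.60 × (1/6² − 1/9²) = 13.60 × 0.01543 = 0.2099 eV.
λ = hc/ΔE = 1240 / 0.2099 = 5910 nm.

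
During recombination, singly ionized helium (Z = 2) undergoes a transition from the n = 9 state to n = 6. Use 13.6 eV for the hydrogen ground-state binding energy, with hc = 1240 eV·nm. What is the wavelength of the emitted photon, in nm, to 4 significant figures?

For Z = 2 the level energies scale as Z², so the effective Rydberg energy is 13.6 × 4 = 54.40 eV.
ΔE = 54.40 × (1/6² − 1/9²) = 54.40 × 0.01543 = 0.8395 eV.
λ = hc/ΔE = 1240 / 0.8395 = 1477 nm.

1477 nm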